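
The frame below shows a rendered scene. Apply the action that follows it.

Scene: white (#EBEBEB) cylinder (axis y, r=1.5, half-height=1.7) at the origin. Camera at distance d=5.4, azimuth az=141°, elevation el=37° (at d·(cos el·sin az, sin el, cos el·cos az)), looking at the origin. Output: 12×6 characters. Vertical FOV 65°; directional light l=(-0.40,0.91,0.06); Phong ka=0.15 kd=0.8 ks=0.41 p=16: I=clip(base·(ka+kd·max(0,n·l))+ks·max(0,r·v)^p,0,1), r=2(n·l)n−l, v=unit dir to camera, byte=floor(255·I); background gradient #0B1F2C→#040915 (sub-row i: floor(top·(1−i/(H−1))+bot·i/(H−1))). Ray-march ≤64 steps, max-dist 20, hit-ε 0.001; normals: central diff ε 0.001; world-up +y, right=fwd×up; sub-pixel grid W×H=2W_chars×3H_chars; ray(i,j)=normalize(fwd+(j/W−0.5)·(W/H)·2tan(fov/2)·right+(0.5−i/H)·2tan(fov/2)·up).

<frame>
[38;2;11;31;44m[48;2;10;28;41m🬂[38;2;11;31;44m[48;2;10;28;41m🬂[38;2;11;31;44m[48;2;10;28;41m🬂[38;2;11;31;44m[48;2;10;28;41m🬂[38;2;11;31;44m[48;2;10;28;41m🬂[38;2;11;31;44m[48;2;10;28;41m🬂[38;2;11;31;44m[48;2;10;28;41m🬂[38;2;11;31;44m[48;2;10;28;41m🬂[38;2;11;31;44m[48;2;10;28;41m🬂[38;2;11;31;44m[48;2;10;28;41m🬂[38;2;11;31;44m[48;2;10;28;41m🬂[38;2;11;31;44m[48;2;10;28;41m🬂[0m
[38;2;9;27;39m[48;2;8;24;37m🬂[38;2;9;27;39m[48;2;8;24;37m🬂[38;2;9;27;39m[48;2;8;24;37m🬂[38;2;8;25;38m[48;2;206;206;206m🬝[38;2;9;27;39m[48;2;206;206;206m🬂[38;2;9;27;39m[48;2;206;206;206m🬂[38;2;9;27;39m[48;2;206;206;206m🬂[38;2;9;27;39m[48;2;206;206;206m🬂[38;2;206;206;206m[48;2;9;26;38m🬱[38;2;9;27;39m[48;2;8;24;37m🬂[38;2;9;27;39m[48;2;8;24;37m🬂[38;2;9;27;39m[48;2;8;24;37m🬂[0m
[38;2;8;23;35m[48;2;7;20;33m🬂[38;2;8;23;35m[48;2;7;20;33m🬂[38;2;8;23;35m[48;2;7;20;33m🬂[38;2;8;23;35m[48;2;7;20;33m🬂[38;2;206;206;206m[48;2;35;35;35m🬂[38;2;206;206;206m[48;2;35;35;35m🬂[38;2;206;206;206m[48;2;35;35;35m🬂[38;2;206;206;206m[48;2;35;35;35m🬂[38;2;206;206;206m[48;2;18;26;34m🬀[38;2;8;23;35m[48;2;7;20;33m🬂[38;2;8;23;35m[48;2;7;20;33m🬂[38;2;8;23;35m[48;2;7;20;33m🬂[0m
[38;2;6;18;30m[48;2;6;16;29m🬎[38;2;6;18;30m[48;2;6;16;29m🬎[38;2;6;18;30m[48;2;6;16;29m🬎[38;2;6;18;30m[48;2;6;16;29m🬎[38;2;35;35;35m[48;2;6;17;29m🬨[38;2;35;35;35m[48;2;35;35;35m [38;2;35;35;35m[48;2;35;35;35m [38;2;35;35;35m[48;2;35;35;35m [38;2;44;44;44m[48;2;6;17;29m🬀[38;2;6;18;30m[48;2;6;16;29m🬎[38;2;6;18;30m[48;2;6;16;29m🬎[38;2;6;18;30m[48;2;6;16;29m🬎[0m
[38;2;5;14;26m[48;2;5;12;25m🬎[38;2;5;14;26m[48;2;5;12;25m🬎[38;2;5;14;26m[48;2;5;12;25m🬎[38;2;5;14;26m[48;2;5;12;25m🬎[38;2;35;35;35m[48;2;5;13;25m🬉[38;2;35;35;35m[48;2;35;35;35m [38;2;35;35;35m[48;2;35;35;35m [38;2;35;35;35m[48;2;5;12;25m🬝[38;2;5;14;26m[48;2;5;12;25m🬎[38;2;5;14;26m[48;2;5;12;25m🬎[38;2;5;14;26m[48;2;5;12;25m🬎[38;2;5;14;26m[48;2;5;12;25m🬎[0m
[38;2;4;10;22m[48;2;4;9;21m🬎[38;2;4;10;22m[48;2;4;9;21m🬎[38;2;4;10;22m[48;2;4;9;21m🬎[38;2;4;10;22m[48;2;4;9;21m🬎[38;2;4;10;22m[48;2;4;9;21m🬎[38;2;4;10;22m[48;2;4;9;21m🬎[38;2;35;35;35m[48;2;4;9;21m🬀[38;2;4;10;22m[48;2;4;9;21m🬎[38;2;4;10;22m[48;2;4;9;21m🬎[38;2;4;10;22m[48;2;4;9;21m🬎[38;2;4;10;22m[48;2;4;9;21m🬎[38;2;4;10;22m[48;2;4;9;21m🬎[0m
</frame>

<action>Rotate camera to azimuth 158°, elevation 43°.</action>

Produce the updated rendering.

<frame>
[38;2;11;31;44m[48;2;10;28;41m🬂[38;2;11;31;44m[48;2;10;28;41m🬂[38;2;11;31;44m[48;2;10;28;41m🬂[38;2;11;31;44m[48;2;10;28;41m🬂[38;2;11;31;44m[48;2;10;28;41m🬂[38;2;11;31;44m[48;2;10;28;41m🬂[38;2;11;31;44m[48;2;10;28;41m🬂[38;2;11;31;44m[48;2;10;28;41m🬂[38;2;11;31;44m[48;2;10;28;41m🬂[38;2;11;31;44m[48;2;10;28;41m🬂[38;2;11;31;44m[48;2;10;28;41m🬂[38;2;11;31;44m[48;2;10;28;41m🬂[0m
[38;2;9;27;39m[48;2;8;24;37m🬂[38;2;9;27;39m[48;2;8;24;37m🬂[38;2;9;27;39m[48;2;8;24;37m🬂[38;2;8;25;38m[48;2;206;206;206m🬝[38;2;9;27;39m[48;2;206;206;206m🬂[38;2;9;27;39m[48;2;206;206;206m🬂[38;2;9;27;39m[48;2;202;202;202m🬁[38;2;9;27;39m[48;2;206;206;206m🬂[38;2;206;206;206m[48;2;9;26;38m🬱[38;2;9;27;39m[48;2;8;24;37m🬂[38;2;9;27;39m[48;2;8;24;37m🬂[38;2;9;27;39m[48;2;8;24;37m🬂[0m
[38;2;8;23;35m[48;2;7;20;33m🬂[38;2;8;23;35m[48;2;7;20;33m🬂[38;2;8;23;35m[48;2;7;20;33m🬂[38;2;206;206;206m[48;2;7;21;33m🬁[38;2;206;206;206m[48;2;35;35;35m🬎[38;2;206;206;206m[48;2;35;35;35m🬎[38;2;206;206;206m[48;2;35;35;35m🬝[38;2;206;206;206m[48;2;35;35;35m🬎[38;2;206;206;206m[48;2;22;31;39m🬆[38;2;8;23;35m[48;2;7;20;33m🬂[38;2;8;23;35m[48;2;7;20;33m🬂[38;2;8;23;35m[48;2;7;20;33m🬂[0m
[38;2;6;18;30m[48;2;6;16;29m🬎[38;2;6;18;30m[48;2;6;16;29m🬎[38;2;6;18;30m[48;2;6;16;29m🬎[38;2;6;18;30m[48;2;6;16;29m🬎[38;2;35;35;35m[48;2;6;17;29m🬨[38;2;35;35;35m[48;2;35;35;35m [38;2;35;35;35m[48;2;35;35;35m [38;2;36;36;36m[48;2;45;45;45m🬝[38;2;61;61;61m[48;2;6;17;29m🬀[38;2;6;18;30m[48;2;6;16;29m🬎[38;2;6;18;30m[48;2;6;16;29m🬎[38;2;6;18;30m[48;2;6;16;29m🬎[0m
[38;2;5;14;26m[48;2;5;12;25m🬎[38;2;5;14;26m[48;2;5;12;25m🬎[38;2;5;14;26m[48;2;5;12;25m🬎[38;2;5;14;26m[48;2;5;12;25m🬎[38;2;35;35;35m[48;2;5;13;25m🬉[38;2;35;35;35m[48;2;35;35;35m [38;2;35;35;35m[48;2;35;35;35m [38;2;58;58;58m[48;2;27;29;32m🬉[38;2;5;14;26m[48;2;5;12;25m🬎[38;2;5;14;26m[48;2;5;12;25m🬎[38;2;5;14;26m[48;2;5;12;25m🬎[38;2;5;14;26m[48;2;5;12;25m🬎[0m
[38;2;4;10;22m[48;2;4;9;21m🬎[38;2;4;10;22m[48;2;4;9;21m🬎[38;2;4;10;22m[48;2;4;9;21m🬎[38;2;4;10;22m[48;2;4;9;21m🬎[38;2;4;10;22m[48;2;4;9;21m🬎[38;2;4;10;22m[48;2;4;9;21m🬎[38;2;4;10;22m[48;2;4;9;21m🬎[38;2;4;10;22m[48;2;4;9;21m🬎[38;2;4;10;22m[48;2;4;9;21m🬎[38;2;4;10;22m[48;2;4;9;21m🬎[38;2;4;10;22m[48;2;4;9;21m🬎[38;2;4;10;22m[48;2;4;9;21m🬎[0m
</frame>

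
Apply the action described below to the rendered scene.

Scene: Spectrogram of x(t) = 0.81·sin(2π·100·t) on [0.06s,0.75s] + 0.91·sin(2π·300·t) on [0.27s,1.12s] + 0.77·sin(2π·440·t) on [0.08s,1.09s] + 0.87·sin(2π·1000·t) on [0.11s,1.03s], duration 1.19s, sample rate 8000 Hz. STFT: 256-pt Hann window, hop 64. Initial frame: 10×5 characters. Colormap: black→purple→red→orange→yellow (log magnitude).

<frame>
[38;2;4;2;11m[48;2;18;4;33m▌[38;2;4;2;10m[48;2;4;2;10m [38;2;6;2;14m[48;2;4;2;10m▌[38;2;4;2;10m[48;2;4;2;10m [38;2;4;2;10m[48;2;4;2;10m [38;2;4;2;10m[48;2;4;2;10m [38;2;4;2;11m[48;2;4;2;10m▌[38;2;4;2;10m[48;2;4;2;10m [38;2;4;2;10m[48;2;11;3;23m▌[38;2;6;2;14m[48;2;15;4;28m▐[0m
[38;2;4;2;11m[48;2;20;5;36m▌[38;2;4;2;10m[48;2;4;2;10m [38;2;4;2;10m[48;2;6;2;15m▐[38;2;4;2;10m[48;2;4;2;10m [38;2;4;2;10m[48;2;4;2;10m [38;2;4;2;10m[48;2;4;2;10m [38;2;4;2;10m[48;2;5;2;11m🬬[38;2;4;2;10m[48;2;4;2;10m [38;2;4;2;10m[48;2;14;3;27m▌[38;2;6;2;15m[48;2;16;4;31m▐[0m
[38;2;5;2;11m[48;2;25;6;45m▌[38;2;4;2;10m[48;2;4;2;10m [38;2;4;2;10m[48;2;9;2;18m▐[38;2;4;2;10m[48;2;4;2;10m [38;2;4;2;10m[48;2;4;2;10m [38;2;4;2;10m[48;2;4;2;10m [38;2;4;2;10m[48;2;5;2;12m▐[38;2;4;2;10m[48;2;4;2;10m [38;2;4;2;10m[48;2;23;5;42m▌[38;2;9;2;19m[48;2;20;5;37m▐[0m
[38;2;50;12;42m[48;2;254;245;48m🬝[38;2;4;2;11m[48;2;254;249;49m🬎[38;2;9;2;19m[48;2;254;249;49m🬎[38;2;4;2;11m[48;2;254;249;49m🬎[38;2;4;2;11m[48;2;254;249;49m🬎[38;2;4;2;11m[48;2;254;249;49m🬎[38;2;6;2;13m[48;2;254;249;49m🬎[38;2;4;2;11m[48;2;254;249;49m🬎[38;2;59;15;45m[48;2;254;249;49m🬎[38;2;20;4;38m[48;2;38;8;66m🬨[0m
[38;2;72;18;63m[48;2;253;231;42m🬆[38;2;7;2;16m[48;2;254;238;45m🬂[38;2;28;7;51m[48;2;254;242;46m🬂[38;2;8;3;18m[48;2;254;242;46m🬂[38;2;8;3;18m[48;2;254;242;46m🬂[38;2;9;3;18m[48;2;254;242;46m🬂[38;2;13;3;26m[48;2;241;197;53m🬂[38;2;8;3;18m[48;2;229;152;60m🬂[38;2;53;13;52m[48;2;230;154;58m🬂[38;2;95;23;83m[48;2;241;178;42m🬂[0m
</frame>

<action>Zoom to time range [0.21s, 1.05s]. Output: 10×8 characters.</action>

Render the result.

<frame>
[38;2;4;2;10m[48;2;6;2;13m▌[38;2;4;2;10m[48;2;4;2;10m [38;2;4;2;10m[48;2;4;2;10m [38;2;4;2;10m[48;2;4;2;10m [38;2;4;2;10m[48;2;4;2;10m [38;2;4;2;10m[48;2;4;2;10m [38;2;4;2;10m[48;2;4;2;11m▌[38;2;4;2;10m[48;2;4;2;10m [38;2;4;2;10m[48;2;4;2;10m [38;2;4;2;10m[48;2;10;3;21m▌[0m
[38;2;4;2;10m[48;2;6;2;13m▌[38;2;4;2;10m[48;2;4;2;10m [38;2;4;2;10m[48;2;4;2;10m [38;2;4;2;10m[48;2;4;2;10m [38;2;4;2;10m[48;2;4;2;10m [38;2;4;2;10m[48;2;4;2;10m [38;2;4;2;10m[48;2;4;2;11m▌[38;2;4;2;10m[48;2;4;2;10m [38;2;4;2;10m[48;2;4;2;10m [38;2;4;2;10m[48;2;11;3;22m▌[0m
[38;2;4;2;10m[48;2;6;2;14m▌[38;2;4;2;10m[48;2;4;2;10m [38;2;4;2;10m[48;2;4;2;10m [38;2;4;2;10m[48;2;4;2;10m [38;2;4;2;10m[48;2;4;2;10m [38;2;4;2;10m[48;2;4;2;10m [38;2;4;2;10m[48;2;4;2;11m▌[38;2;4;2;10m[48;2;4;2;10m [38;2;4;2;10m[48;2;4;2;10m [38;2;4;2;10m[48;2;13;3;25m▌[0m
[38;2;4;2;10m[48;2;7;2;16m▌[38;2;4;2;10m[48;2;4;2;10m [38;2;4;2;10m[48;2;4;2;10m [38;2;4;2;10m[48;2;4;2;10m [38;2;4;2;10m[48;2;4;2;10m [38;2;4;2;10m[48;2;4;2;10m [38;2;4;2;10m[48;2;5;2;11m▌[38;2;4;2;10m[48;2;4;2;10m [38;2;4;2;10m[48;2;4;2;10m [38;2;4;2;10m[48;2;16;4;31m▌[0m
[38;2;4;2;11m[48;2;9;3;19m▌[38;2;4;2;10m[48;2;4;2;10m [38;2;4;2;10m[48;2;4;2;10m [38;2;4;2;10m[48;2;4;2;10m [38;2;4;2;10m[48;2;4;2;10m [38;2;4;2;10m[48;2;4;2;10m [38;2;4;2;10m[48;2;5;2;12m▌[38;2;4;2;10m[48;2;4;2;10m [38;2;4;2;10m[48;2;4;2;10m [38;2;4;2;10m[48;2;26;6;46m▌[0m
[38;2;9;2;18m[48;2;254;249;49m🬎[38;2;4;2;10m[48;2;254;249;49m🬎[38;2;4;2;10m[48;2;254;249;49m🬎[38;2;4;2;10m[48;2;254;249;49m🬎[38;2;4;2;10m[48;2;254;249;49m🬎[38;2;4;2;10m[48;2;254;249;49m🬎[38;2;5;2;12m[48;2;254;249;49m🬎[38;2;4;2;10m[48;2;254;249;49m🬎[38;2;4;2;10m[48;2;254;249;49m🬎[38;2;33;8;45m[48;2;254;249;49m🬎[0m
[38;2;251;184;23m[48;2;40;9;55m🬂[38;2;251;184;23m[48;2;18;5;35m🬂[38;2;251;184;23m[48;2;18;5;35m🬂[38;2;251;184;23m[48;2;18;5;35m🬂[38;2;251;184;23m[48;2;19;5;35m🬂[38;2;251;184;23m[48;2;18;5;35m🬂[38;2;251;184;23m[48;2;22;5;42m🬂[38;2;251;184;23m[48;2;19;5;35m🬂[38;2;251;184;23m[48;2;19;5;35m🬂[38;2;251;186;24m[48;2;46;11;60m🬂[0m
[38;2;29;7;53m[48;2;254;241;46m🬃[38;2;254;239;45m[48;2;254;244;47m🬰[38;2;254;239;45m[48;2;254;244;47m🬰[38;2;254;239;45m[48;2;254;244;47m🬰[38;2;254;239;45m[48;2;254;244;47m🬰[38;2;254;239;45m[48;2;254;244;47m🬰[38;2;254;240;46m[48;2;253;215;35m🬝[38;2;254;241;46m[48;2;12;3;24m🬎[38;2;254;241;46m[48;2;12;3;24m🬎[38;2;254;241;46m[48;2;24;6;45m🬎[0m
</frame>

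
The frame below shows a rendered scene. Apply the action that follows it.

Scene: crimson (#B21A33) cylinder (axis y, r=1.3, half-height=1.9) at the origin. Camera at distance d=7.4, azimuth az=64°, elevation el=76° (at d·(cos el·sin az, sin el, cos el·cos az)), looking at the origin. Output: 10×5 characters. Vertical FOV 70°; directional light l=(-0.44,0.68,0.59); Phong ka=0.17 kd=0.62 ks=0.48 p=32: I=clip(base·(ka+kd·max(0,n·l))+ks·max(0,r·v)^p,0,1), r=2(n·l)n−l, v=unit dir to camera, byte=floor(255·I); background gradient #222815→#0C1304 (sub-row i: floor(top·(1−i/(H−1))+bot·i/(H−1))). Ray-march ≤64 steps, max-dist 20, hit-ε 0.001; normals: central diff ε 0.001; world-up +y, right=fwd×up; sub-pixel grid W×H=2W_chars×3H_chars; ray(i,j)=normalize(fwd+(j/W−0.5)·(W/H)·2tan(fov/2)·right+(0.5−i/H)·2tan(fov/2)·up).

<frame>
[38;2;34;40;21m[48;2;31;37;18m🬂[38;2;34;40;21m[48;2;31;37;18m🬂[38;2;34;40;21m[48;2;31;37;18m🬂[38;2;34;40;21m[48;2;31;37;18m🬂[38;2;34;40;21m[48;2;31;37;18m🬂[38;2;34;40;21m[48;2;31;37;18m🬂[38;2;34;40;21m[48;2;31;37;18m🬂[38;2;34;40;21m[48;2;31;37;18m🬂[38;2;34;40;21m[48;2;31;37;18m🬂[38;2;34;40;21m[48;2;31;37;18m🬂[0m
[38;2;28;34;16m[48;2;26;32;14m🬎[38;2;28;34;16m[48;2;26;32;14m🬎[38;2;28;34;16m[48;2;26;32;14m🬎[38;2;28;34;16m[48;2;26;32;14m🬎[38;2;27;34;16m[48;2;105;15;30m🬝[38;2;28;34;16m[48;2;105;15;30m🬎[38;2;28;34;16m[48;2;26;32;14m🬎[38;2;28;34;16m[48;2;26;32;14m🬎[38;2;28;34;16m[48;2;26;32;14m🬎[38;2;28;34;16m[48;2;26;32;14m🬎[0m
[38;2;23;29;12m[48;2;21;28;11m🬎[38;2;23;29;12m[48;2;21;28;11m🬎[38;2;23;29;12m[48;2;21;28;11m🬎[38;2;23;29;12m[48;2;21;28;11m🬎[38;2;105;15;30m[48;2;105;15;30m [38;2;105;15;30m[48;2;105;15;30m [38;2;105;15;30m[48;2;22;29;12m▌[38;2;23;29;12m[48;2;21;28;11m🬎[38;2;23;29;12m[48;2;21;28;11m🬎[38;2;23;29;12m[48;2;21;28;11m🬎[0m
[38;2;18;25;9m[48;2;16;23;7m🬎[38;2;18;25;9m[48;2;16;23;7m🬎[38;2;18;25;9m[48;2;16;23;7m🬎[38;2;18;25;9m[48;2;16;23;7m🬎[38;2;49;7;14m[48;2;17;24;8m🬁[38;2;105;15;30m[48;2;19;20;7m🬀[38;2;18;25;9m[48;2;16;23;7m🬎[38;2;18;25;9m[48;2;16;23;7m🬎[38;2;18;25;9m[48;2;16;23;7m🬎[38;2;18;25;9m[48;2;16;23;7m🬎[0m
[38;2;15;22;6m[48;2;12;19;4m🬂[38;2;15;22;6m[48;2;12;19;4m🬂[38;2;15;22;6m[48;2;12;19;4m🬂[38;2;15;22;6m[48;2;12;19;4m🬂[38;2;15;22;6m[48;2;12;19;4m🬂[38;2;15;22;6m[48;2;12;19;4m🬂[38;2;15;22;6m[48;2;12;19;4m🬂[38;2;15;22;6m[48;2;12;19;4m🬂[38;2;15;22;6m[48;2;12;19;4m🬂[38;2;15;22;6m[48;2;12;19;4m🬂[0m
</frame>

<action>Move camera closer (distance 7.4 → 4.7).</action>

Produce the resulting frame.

<frame>
[38;2;34;40;21m[48;2;31;37;18m🬂[38;2;34;40;21m[48;2;31;37;18m🬂[38;2;34;40;21m[48;2;31;37;18m🬂[38;2;34;40;21m[48;2;31;37;18m🬂[38;2;32;38;19m[48;2;105;15;30m🬝[38;2;33;39;20m[48;2;105;15;30m🬎[38;2;34;40;21m[48;2;31;37;18m🬂[38;2;34;40;21m[48;2;31;37;18m🬂[38;2;34;40;21m[48;2;31;37;18m🬂[38;2;34;40;21m[48;2;31;37;18m🬂[0m
[38;2;28;34;16m[48;2;26;32;14m🬎[38;2;28;34;16m[48;2;26;32;14m🬎[38;2;28;34;16m[48;2;26;32;14m🬎[38;2;29;35;17m[48;2;105;15;30m🬀[38;2;105;15;30m[48;2;105;15;30m [38;2;105;15;30m[48;2;105;15;30m [38;2;105;15;30m[48;2;105;15;30m [38;2;105;15;30m[48;2;27;34;16m🬓[38;2;28;34;16m[48;2;26;32;14m🬎[38;2;28;34;16m[48;2;26;32;14m🬎[0m
[38;2;23;29;12m[48;2;21;28;11m🬎[38;2;23;29;12m[48;2;21;28;11m🬎[38;2;23;29;12m[48;2;21;28;11m🬎[38;2;105;16;30m[48;2;108;18;33m▐[38;2;105;15;30m[48;2;105;15;30m [38;2;105;15;30m[48;2;105;15;30m [38;2;105;15;30m[48;2;105;15;30m [38;2;105;15;30m[48;2;22;29;12m▌[38;2;23;29;12m[48;2;21;28;11m🬎[38;2;23;29;12m[48;2;21;28;11m🬎[0m
[38;2;18;25;9m[48;2;16;23;7m🬎[38;2;18;25;9m[48;2;16;23;7m🬎[38;2;18;25;9m[48;2;16;23;7m🬎[38;2;106;16;31m[48;2;17;24;8m🬁[38;2;105;15;30m[48;2;16;23;7m🬎[38;2;105;15;30m[48;2;16;23;7m🬎[38;2;105;15;30m[48;2;16;23;7m🬆[38;2;18;25;9m[48;2;16;23;7m🬎[38;2;18;25;9m[48;2;16;23;7m🬎[38;2;18;25;9m[48;2;16;23;7m🬎[0m
[38;2;15;22;6m[48;2;12;19;4m🬂[38;2;15;22;6m[48;2;12;19;4m🬂[38;2;15;22;6m[48;2;12;19;4m🬂[38;2;15;22;6m[48;2;12;19;4m🬂[38;2;15;22;6m[48;2;12;19;4m🬂[38;2;15;22;6m[48;2;12;19;4m🬂[38;2;15;22;6m[48;2;12;19;4m🬂[38;2;15;22;6m[48;2;12;19;4m🬂[38;2;15;22;6m[48;2;12;19;4m🬂[38;2;15;22;6m[48;2;12;19;4m🬂[0m
</frame>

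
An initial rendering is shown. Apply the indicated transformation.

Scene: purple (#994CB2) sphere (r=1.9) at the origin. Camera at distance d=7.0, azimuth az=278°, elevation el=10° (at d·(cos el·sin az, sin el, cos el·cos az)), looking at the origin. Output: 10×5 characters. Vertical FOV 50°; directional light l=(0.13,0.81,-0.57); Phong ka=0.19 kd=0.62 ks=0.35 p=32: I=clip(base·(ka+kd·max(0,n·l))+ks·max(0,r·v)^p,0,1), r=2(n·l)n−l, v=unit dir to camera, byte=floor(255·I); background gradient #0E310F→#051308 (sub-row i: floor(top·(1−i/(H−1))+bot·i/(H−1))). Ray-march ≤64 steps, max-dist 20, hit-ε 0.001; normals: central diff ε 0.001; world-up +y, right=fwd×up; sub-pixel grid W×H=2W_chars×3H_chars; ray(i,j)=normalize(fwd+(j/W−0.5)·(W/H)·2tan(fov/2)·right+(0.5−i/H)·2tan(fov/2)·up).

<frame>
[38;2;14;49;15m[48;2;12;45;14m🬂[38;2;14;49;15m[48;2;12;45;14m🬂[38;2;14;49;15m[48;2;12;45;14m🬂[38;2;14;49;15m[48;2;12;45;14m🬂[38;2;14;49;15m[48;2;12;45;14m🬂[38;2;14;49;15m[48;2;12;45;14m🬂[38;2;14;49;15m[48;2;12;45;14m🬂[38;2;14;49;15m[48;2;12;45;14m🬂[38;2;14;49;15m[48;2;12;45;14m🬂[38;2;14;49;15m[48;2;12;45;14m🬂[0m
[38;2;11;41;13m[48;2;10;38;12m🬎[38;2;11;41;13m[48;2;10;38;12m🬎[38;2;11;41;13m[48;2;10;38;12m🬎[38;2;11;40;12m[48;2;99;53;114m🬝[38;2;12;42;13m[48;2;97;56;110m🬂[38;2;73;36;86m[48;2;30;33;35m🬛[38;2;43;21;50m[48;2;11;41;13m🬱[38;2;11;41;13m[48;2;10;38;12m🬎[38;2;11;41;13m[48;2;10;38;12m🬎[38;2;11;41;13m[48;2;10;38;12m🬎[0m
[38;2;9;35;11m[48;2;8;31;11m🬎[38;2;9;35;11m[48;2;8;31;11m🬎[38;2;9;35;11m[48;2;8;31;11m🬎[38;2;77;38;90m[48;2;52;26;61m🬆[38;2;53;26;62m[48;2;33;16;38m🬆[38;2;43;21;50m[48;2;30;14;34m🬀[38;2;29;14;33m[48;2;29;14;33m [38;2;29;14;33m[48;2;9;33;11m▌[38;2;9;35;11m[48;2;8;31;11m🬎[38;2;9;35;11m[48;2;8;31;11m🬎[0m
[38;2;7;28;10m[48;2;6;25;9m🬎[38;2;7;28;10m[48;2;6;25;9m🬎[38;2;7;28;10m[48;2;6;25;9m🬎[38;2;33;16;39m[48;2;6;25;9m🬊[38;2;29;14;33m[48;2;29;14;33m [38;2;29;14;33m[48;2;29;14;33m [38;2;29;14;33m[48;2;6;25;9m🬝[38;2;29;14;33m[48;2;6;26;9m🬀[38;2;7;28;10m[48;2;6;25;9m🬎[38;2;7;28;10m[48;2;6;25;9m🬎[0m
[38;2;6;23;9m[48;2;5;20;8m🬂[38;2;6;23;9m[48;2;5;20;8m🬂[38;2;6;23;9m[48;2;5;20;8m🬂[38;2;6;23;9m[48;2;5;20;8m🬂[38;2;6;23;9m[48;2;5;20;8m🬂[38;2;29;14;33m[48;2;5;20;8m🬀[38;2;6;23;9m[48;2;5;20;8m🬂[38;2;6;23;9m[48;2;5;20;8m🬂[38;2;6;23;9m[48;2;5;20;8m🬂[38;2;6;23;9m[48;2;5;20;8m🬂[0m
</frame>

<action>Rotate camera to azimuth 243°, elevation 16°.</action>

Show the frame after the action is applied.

<frame>
[38;2;14;49;15m[48;2;12;45;14m🬂[38;2;14;49;15m[48;2;12;45;14m🬂[38;2;14;49;15m[48;2;12;45;14m🬂[38;2;14;49;15m[48;2;12;45;14m🬂[38;2;14;49;15m[48;2;12;45;14m🬂[38;2;14;49;15m[48;2;12;45;14m🬂[38;2;14;49;15m[48;2;12;45;14m🬂[38;2;14;49;15m[48;2;12;45;14m🬂[38;2;14;49;15m[48;2;12;45;14m🬂[38;2;14;49;15m[48;2;12;45;14m🬂[0m
[38;2;11;41;13m[48;2;10;38;12m🬎[38;2;11;41;13m[48;2;10;38;12m🬎[38;2;11;41;13m[48;2;10;38;12m🬎[38;2;11;40;12m[48;2;115;57;134m🬝[38;2;12;42;13m[48;2;126;71;143m🬂[38;2;92;45;108m[48;2;12;42;13m🬺[38;2;67;33;77m[48;2;11;41;13m🬱[38;2;11;41;13m[48;2;10;38;12m🬎[38;2;11;41;13m[48;2;10;38;12m🬎[38;2;11;41;13m[48;2;10;38;12m🬎[0m
[38;2;9;35;11m[48;2;8;31;11m🬎[38;2;9;35;11m[48;2;8;31;11m🬎[38;2;9;35;11m[48;2;8;31;11m🬎[38;2;104;51;121m[48;2;85;42;99m🬆[38;2;118;70;134m[48;2;78;38;91m🬀[38;2;72;35;84m[48;2;54;26;63m🬆[38;2;51;25;59m[48;2;33;16;38m🬆[38;2;29;14;33m[48;2;9;33;11m▌[38;2;9;35;11m[48;2;8;31;11m🬎[38;2;9;35;11m[48;2;8;31;11m🬎[0m
[38;2;7;28;10m[48;2;6;25;9m🬎[38;2;7;28;10m[48;2;6;25;9m🬎[38;2;7;28;10m[48;2;6;25;9m🬎[38;2;61;30;71m[48;2;6;25;9m🬊[38;2;52;25;61m[48;2;32;15;36m🬆[38;2;44;22;51m[48;2;30;14;34m🬀[38;2;29;14;33m[48;2;6;25;9m🬝[38;2;29;14;33m[48;2;6;26;9m🬀[38;2;7;28;10m[48;2;6;25;9m🬎[38;2;7;28;10m[48;2;6;25;9m🬎[0m
[38;2;6;23;9m[48;2;5;20;8m🬂[38;2;6;23;9m[48;2;5;20;8m🬂[38;2;6;23;9m[48;2;5;20;8m🬂[38;2;6;23;9m[48;2;5;20;8m🬂[38;2;6;23;9m[48;2;5;20;8m🬂[38;2;29;14;33m[48;2;5;20;8m🬀[38;2;6;23;9m[48;2;5;20;8m🬂[38;2;6;23;9m[48;2;5;20;8m🬂[38;2;6;23;9m[48;2;5;20;8m🬂[38;2;6;23;9m[48;2;5;20;8m🬂[0m
</frame>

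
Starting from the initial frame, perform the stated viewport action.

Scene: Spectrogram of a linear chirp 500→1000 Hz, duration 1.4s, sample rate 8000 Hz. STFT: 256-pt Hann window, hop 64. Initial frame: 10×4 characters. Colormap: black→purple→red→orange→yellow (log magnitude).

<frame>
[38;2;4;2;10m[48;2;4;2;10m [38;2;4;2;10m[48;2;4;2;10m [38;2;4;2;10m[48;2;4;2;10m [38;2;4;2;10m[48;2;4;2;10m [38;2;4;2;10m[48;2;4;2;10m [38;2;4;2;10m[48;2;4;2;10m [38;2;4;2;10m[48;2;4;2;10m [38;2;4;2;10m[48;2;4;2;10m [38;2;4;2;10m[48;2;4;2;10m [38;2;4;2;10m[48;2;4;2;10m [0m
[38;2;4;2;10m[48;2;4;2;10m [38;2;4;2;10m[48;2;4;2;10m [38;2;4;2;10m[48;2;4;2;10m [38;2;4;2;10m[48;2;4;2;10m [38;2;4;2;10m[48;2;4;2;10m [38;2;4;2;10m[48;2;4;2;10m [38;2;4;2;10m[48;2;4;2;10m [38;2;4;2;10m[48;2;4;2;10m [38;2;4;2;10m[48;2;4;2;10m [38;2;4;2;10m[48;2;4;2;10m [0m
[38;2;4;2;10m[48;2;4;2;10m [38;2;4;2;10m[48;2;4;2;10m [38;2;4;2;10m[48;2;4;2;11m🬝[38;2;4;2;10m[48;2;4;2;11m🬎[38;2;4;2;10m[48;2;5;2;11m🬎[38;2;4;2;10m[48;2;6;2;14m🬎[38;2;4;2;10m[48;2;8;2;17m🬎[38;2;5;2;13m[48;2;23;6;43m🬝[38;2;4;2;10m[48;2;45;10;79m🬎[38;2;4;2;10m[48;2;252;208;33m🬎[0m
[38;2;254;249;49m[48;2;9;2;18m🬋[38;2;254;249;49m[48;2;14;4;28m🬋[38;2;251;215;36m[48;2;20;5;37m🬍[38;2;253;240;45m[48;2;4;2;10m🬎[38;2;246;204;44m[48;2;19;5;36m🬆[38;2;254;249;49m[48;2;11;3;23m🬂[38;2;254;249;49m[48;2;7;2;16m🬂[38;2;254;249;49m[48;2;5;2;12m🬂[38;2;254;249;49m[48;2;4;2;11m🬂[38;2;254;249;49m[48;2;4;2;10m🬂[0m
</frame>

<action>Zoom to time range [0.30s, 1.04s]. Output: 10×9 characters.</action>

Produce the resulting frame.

<frame>
[38;2;4;2;10m[48;2;4;2;10m [38;2;4;2;10m[48;2;4;2;10m [38;2;4;2;10m[48;2;4;2;10m [38;2;4;2;10m[48;2;4;2;10m [38;2;4;2;10m[48;2;4;2;10m [38;2;4;2;10m[48;2;4;2;10m [38;2;4;2;10m[48;2;4;2;10m [38;2;4;2;10m[48;2;4;2;10m [38;2;4;2;10m[48;2;4;2;10m [38;2;4;2;10m[48;2;4;2;10m [0m
[38;2;4;2;10m[48;2;4;2;10m [38;2;4;2;10m[48;2;4;2;10m [38;2;4;2;10m[48;2;4;2;10m [38;2;4;2;10m[48;2;4;2;10m [38;2;4;2;10m[48;2;4;2;10m [38;2;4;2;10m[48;2;4;2;10m [38;2;4;2;10m[48;2;4;2;10m [38;2;4;2;10m[48;2;4;2;10m [38;2;4;2;10m[48;2;4;2;10m [38;2;4;2;10m[48;2;4;2;10m [0m
[38;2;4;2;10m[48;2;4;2;10m [38;2;4;2;10m[48;2;4;2;10m [38;2;4;2;10m[48;2;4;2;10m [38;2;4;2;10m[48;2;4;2;10m [38;2;4;2;10m[48;2;4;2;10m [38;2;4;2;10m[48;2;4;2;10m [38;2;4;2;10m[48;2;4;2;10m [38;2;4;2;10m[48;2;4;2;10m [38;2;4;2;10m[48;2;4;2;10m [38;2;4;2;10m[48;2;4;2;10m [0m
[38;2;4;2;10m[48;2;4;2;10m [38;2;4;2;10m[48;2;4;2;10m [38;2;4;2;10m[48;2;4;2;10m [38;2;4;2;10m[48;2;4;2;10m [38;2;4;2;10m[48;2;4;2;10m [38;2;4;2;10m[48;2;4;2;10m [38;2;4;2;10m[48;2;4;2;10m [38;2;4;2;10m[48;2;4;2;10m [38;2;4;2;10m[48;2;4;2;10m [38;2;4;2;10m[48;2;4;2;10m [0m
[38;2;4;2;10m[48;2;4;2;10m [38;2;4;2;10m[48;2;4;2;10m [38;2;4;2;10m[48;2;4;2;10m [38;2;4;2;10m[48;2;4;2;10m [38;2;4;2;10m[48;2;4;2;10m [38;2;4;2;10m[48;2;4;2;10m [38;2;4;2;10m[48;2;4;2;10m [38;2;4;2;10m[48;2;4;2;10m [38;2;4;2;10m[48;2;4;2;10m [38;2;4;2;10m[48;2;4;2;10m [0m
[38;2;4;2;10m[48;2;4;2;10m [38;2;4;2;10m[48;2;4;2;10m [38;2;4;2;10m[48;2;4;2;10m [38;2;4;2;10m[48;2;4;2;10m [38;2;4;2;10m[48;2;4;2;10m [38;2;4;2;10m[48;2;4;2;10m [38;2;4;2;10m[48;2;4;2;10m [38;2;4;2;10m[48;2;4;2;10m [38;2;4;2;10m[48;2;4;2;10m [38;2;4;2;10m[48;2;4;2;10m [0m
[38;2;4;2;10m[48;2;5;2;11m🬎[38;2;4;2;10m[48;2;5;2;12m🬬[38;2;4;2;10m[48;2;6;2;13m🬎[38;2;4;2;10m[48;2;6;2;14m🬎[38;2;4;2;10m[48;2;9;3;19m🬝[38;2;4;2;10m[48;2;9;3;19m🬎[38;2;4;2;10m[48;2;12;3;23m🬎[38;2;4;2;11m[48;2;23;6;43m🬎[38;2;4;2;11m[48;2;43;9;75m🬎[38;2;15;4;27m[48;2;227;107;40m🬝[0m
[38;2;26;6;47m[48;2;237;186;57m🬡[38;2;30;7;54m[48;2;254;246;48m🬰[38;2;254;248;49m[48;2;36;8;63m🬋[38;2;250;211;38m[48;2;58;15;44m🬍[38;2;253;232;42m[48;2;9;3;18m🬎[38;2;253;227;40m[48;2;7;2;16m🬎[38;2;247;205;42m[48;2;38;9;38m🬆[38;2;254;248;49m[48;2;25;6;46m🬂[38;2;254;247;48m[48;2;14;3;26m🬂[38;2;254;248;49m[48;2;8;2;18m🬂[0m
[38;2;9;3;18m[48;2;4;2;11m🬀[38;2;6;2;14m[48;2;4;2;10m🬂[38;2;6;2;13m[48;2;4;2;10m🬂[38;2;5;2;11m[48;2;4;2;10m🬂[38;2;4;2;11m[48;2;4;2;10m🬂[38;2;5;2;11m[48;2;4;2;10m🬀[38;2;4;2;11m[48;2;4;2;10m🬀[38;2;4;2;11m[48;2;4;2;10m🬀[38;2;4;2;10m[48;2;4;2;10m [38;2;4;2;10m[48;2;4;2;10m [0m
</frame>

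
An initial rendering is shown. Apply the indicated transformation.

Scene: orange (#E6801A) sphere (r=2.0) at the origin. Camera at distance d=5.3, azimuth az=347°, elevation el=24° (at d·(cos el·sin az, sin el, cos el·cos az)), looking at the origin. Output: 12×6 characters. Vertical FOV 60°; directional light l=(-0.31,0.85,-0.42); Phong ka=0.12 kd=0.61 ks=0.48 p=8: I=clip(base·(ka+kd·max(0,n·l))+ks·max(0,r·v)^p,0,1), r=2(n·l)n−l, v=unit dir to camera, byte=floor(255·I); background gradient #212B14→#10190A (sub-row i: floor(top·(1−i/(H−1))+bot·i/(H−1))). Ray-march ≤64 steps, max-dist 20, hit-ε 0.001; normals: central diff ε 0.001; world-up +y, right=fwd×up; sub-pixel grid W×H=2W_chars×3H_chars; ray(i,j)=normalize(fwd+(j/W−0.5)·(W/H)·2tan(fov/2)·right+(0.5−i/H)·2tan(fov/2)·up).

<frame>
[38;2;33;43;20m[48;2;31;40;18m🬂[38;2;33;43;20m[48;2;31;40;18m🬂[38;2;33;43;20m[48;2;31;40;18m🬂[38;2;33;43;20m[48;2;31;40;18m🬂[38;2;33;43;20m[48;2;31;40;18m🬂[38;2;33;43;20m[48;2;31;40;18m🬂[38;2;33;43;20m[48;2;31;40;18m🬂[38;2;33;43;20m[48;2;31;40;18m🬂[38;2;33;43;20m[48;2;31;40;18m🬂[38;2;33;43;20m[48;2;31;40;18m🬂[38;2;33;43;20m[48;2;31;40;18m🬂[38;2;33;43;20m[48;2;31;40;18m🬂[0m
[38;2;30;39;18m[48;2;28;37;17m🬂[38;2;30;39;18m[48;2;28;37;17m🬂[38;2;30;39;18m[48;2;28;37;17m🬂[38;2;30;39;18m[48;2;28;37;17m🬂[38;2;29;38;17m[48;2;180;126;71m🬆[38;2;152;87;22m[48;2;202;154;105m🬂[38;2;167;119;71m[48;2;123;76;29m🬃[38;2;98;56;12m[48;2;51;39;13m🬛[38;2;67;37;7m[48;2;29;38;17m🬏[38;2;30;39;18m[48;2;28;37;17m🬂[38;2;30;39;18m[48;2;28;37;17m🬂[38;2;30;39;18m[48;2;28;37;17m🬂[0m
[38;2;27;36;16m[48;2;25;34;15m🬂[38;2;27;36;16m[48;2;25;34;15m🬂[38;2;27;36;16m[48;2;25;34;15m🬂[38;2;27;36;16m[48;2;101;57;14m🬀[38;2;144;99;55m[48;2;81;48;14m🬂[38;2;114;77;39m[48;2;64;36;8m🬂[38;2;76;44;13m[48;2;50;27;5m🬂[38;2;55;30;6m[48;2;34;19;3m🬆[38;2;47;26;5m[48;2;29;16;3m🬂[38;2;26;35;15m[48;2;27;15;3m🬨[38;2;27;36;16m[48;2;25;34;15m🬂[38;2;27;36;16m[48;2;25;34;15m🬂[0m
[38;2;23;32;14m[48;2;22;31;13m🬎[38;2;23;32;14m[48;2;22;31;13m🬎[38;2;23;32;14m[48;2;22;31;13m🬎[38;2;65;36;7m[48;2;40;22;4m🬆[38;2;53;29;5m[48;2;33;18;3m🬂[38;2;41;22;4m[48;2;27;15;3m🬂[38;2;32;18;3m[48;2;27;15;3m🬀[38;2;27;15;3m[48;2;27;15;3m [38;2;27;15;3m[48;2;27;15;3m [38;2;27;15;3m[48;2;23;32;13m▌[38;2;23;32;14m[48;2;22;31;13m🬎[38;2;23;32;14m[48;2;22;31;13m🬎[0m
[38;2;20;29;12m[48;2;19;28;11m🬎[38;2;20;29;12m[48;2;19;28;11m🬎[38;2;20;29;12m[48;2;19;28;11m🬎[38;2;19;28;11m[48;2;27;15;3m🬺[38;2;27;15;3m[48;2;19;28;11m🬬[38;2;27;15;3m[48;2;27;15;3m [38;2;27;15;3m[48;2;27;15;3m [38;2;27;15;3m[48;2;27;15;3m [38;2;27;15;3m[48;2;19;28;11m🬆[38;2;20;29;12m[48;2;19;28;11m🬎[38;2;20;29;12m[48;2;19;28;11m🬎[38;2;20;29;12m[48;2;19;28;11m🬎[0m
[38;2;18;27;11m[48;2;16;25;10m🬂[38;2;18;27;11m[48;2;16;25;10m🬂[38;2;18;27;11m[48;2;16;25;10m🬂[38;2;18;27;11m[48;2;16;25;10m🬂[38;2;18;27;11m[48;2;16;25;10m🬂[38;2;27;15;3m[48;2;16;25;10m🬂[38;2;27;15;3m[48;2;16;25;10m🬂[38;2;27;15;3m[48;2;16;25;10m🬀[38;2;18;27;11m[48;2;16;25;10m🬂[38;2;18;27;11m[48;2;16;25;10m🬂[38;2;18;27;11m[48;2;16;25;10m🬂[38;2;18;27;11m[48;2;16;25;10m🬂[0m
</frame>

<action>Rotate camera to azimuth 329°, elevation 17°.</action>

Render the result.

<frame>
[38;2;33;43;20m[48;2;31;40;18m🬂[38;2;33;43;20m[48;2;31;40;18m🬂[38;2;33;43;20m[48;2;31;40;18m🬂[38;2;33;43;20m[48;2;31;40;18m🬂[38;2;33;43;20m[48;2;31;40;18m🬂[38;2;33;43;20m[48;2;31;40;18m🬂[38;2;33;43;20m[48;2;31;40;18m🬂[38;2;33;43;20m[48;2;31;40;18m🬂[38;2;33;43;20m[48;2;31;40;18m🬂[38;2;33;43;20m[48;2;31;40;18m🬂[38;2;33;43;20m[48;2;31;40;18m🬂[38;2;33;43;20m[48;2;31;40;18m🬂[0m
[38;2;30;39;18m[48;2;28;37;17m🬂[38;2;30;39;18m[48;2;28;37;17m🬂[38;2;30;39;18m[48;2;28;37;17m🬂[38;2;30;39;18m[48;2;28;37;17m🬂[38;2;29;38;17m[48;2;191;135;79m🬆[38;2;153;96;39m[48;2;206;155;104m🬡[38;2;132;84;36m[48;2;107;62;18m▌[38;2;92;51;10m[48;2;48;38;12m🬛[38;2;60;33;6m[48;2;29;38;17m🬏[38;2;30;39;18m[48;2;28;37;17m🬂[38;2;30;39;18m[48;2;28;37;17m🬂[38;2;30;39;18m[48;2;28;37;17m🬂[0m
[38;2;27;36;16m[48;2;25;34;15m🬂[38;2;27;36;16m[48;2;25;34;15m🬂[38;2;27;36;16m[48;2;25;34;15m🬂[38;2;27;36;16m[48;2;113;65;17m🬀[38;2;167;120;74m[48;2;94;57;21m🬂[38;2;121;83;44m[48;2;69;39;10m🬂[38;2;75;43;11m[48;2;51;28;5m🬂[38;2;53;29;5m[48;2;33;18;3m🬆[38;2;40;22;4m[48;2;28;15;3m🬂[38;2;26;35;15m[48;2;27;15;3m🬨[38;2;27;36;16m[48;2;25;34;15m🬂[38;2;27;36;16m[48;2;25;34;15m🬂[0m
[38;2;23;32;14m[48;2;22;31;13m🬎[38;2;23;32;14m[48;2;22;31;13m🬎[38;2;23;32;14m[48;2;22;31;13m🬎[38;2;76;42;8m[48;2;52;29;5m🬆[38;2;57;31;6m[48;2;36;20;3m🬆[38;2;45;25;4m[48;2;29;16;3m🬂[38;2;35;19;4m[48;2;27;15;3m🬀[38;2;27;15;3m[48;2;27;15;3m [38;2;27;15;3m[48;2;27;15;3m [38;2;27;15;3m[48;2;23;32;13m▌[38;2;23;32;14m[48;2;22;31;13m🬎[38;2;23;32;14m[48;2;22;31;13m🬎[0m
[38;2;20;29;12m[48;2;19;28;11m🬎[38;2;20;29;12m[48;2;19;28;11m🬎[38;2;20;29;12m[48;2;19;28;11m🬎[38;2;19;28;11m[48;2;29;16;3m🬺[38;2;27;15;3m[48;2;19;28;11m🬬[38;2;27;15;3m[48;2;27;15;3m [38;2;27;15;3m[48;2;27;15;3m [38;2;27;15;3m[48;2;27;15;3m [38;2;27;15;3m[48;2;19;28;11m🬆[38;2;20;29;12m[48;2;19;28;11m🬎[38;2;20;29;12m[48;2;19;28;11m🬎[38;2;20;29;12m[48;2;19;28;11m🬎[0m
[38;2;18;27;11m[48;2;16;25;10m🬂[38;2;18;27;11m[48;2;16;25;10m🬂[38;2;18;27;11m[48;2;16;25;10m🬂[38;2;18;27;11m[48;2;16;25;10m🬂[38;2;18;27;11m[48;2;16;25;10m🬂[38;2;27;15;3m[48;2;16;25;10m🬂[38;2;27;15;3m[48;2;16;25;10m🬂[38;2;27;15;3m[48;2;16;25;10m🬀[38;2;18;27;11m[48;2;16;25;10m🬂[38;2;18;27;11m[48;2;16;25;10m🬂[38;2;18;27;11m[48;2;16;25;10m🬂[38;2;18;27;11m[48;2;16;25;10m🬂[0m
</frame>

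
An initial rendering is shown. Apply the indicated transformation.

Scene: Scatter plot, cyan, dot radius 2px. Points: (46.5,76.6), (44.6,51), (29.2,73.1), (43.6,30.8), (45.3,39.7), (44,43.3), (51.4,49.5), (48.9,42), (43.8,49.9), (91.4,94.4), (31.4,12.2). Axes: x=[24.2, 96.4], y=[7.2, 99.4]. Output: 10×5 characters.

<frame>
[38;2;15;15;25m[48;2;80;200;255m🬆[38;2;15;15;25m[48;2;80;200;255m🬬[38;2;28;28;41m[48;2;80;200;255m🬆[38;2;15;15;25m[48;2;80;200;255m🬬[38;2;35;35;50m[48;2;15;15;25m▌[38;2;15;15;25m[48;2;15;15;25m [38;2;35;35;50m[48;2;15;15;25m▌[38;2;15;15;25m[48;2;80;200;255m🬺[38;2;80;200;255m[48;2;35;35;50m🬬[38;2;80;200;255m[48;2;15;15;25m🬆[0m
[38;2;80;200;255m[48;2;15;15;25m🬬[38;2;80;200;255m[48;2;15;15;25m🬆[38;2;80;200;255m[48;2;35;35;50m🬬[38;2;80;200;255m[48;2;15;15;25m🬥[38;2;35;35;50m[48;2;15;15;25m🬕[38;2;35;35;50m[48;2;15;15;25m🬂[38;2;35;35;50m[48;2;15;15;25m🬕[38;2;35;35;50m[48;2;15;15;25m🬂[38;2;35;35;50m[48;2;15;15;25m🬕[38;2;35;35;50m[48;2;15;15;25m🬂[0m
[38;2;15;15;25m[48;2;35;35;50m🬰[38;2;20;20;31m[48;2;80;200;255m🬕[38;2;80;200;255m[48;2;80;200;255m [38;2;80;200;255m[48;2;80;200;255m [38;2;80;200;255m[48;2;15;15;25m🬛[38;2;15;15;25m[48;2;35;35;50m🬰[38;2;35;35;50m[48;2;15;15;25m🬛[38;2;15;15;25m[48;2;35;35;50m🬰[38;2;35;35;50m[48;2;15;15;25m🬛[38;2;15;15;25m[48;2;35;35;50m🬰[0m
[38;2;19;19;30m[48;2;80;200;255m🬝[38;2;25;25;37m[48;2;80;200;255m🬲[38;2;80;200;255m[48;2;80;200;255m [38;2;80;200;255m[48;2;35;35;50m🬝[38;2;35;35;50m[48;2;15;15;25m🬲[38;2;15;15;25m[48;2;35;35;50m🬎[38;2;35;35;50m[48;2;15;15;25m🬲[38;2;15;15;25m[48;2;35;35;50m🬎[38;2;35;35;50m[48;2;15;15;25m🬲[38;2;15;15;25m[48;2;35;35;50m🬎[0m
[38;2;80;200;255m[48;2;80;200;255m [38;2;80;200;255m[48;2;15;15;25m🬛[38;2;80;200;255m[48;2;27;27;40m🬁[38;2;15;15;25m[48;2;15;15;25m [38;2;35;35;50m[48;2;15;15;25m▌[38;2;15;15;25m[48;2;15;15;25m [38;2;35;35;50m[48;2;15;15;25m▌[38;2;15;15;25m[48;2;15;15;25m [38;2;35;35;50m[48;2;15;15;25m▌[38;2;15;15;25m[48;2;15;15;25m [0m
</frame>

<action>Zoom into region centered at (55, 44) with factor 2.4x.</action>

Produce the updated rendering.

<frame>
[38;2;15;15;25m[48;2;15;15;25m [38;2;15;15;25m[48;2;80;200;255m🬬[38;2;35;35;50m[48;2;15;15;25m▌[38;2;15;15;25m[48;2;80;200;255m🬝[38;2;35;35;50m[48;2;15;15;25m▌[38;2;15;15;25m[48;2;15;15;25m [38;2;35;35;50m[48;2;15;15;25m▌[38;2;15;15;25m[48;2;15;15;25m [38;2;35;35;50m[48;2;15;15;25m▌[38;2;15;15;25m[48;2;15;15;25m [0m
[38;2;80;200;255m[48;2;25;25;37m🬫[38;2;80;200;255m[48;2;80;200;255m [38;2;35;35;50m[48;2;80;200;255m🬒[38;2;80;200;255m[48;2;80;200;255m [38;2;80;200;255m[48;2;25;25;37m🬛[38;2;35;35;50m[48;2;15;15;25m🬂[38;2;35;35;50m[48;2;15;15;25m🬕[38;2;35;35;50m[48;2;15;15;25m🬂[38;2;35;35;50m[48;2;15;15;25m🬕[38;2;35;35;50m[48;2;15;15;25m🬂[0m
[38;2;15;15;25m[48;2;80;200;255m🬐[38;2;80;200;255m[48;2;80;200;255m [38;2;80;200;255m[48;2;80;200;255m [38;2;80;200;255m[48;2;15;15;25m🬝[38;2;35;35;50m[48;2;15;15;25m🬛[38;2;15;15;25m[48;2;35;35;50m🬰[38;2;35;35;50m[48;2;15;15;25m🬛[38;2;15;15;25m[48;2;35;35;50m🬰[38;2;35;35;50m[48;2;15;15;25m🬛[38;2;15;15;25m[48;2;35;35;50m🬰[0m
[38;2;15;15;25m[48;2;80;200;255m🬆[38;2;80;200;255m[48;2;80;200;255m [38;2;80;200;255m[48;2;28;28;41m🬒[38;2;15;15;25m[48;2;35;35;50m🬎[38;2;35;35;50m[48;2;15;15;25m🬲[38;2;15;15;25m[48;2;35;35;50m🬎[38;2;35;35;50m[48;2;15;15;25m🬲[38;2;15;15;25m[48;2;35;35;50m🬎[38;2;35;35;50m[48;2;15;15;25m🬲[38;2;15;15;25m[48;2;35;35;50m🬎[0m
[38;2;15;15;25m[48;2;80;200;255m🬺[38;2;80;200;255m[48;2;15;15;25m🬆[38;2;35;35;50m[48;2;15;15;25m▌[38;2;15;15;25m[48;2;15;15;25m [38;2;35;35;50m[48;2;15;15;25m▌[38;2;15;15;25m[48;2;15;15;25m [38;2;35;35;50m[48;2;15;15;25m▌[38;2;15;15;25m[48;2;15;15;25m [38;2;35;35;50m[48;2;15;15;25m▌[38;2;15;15;25m[48;2;15;15;25m [0m
</frame>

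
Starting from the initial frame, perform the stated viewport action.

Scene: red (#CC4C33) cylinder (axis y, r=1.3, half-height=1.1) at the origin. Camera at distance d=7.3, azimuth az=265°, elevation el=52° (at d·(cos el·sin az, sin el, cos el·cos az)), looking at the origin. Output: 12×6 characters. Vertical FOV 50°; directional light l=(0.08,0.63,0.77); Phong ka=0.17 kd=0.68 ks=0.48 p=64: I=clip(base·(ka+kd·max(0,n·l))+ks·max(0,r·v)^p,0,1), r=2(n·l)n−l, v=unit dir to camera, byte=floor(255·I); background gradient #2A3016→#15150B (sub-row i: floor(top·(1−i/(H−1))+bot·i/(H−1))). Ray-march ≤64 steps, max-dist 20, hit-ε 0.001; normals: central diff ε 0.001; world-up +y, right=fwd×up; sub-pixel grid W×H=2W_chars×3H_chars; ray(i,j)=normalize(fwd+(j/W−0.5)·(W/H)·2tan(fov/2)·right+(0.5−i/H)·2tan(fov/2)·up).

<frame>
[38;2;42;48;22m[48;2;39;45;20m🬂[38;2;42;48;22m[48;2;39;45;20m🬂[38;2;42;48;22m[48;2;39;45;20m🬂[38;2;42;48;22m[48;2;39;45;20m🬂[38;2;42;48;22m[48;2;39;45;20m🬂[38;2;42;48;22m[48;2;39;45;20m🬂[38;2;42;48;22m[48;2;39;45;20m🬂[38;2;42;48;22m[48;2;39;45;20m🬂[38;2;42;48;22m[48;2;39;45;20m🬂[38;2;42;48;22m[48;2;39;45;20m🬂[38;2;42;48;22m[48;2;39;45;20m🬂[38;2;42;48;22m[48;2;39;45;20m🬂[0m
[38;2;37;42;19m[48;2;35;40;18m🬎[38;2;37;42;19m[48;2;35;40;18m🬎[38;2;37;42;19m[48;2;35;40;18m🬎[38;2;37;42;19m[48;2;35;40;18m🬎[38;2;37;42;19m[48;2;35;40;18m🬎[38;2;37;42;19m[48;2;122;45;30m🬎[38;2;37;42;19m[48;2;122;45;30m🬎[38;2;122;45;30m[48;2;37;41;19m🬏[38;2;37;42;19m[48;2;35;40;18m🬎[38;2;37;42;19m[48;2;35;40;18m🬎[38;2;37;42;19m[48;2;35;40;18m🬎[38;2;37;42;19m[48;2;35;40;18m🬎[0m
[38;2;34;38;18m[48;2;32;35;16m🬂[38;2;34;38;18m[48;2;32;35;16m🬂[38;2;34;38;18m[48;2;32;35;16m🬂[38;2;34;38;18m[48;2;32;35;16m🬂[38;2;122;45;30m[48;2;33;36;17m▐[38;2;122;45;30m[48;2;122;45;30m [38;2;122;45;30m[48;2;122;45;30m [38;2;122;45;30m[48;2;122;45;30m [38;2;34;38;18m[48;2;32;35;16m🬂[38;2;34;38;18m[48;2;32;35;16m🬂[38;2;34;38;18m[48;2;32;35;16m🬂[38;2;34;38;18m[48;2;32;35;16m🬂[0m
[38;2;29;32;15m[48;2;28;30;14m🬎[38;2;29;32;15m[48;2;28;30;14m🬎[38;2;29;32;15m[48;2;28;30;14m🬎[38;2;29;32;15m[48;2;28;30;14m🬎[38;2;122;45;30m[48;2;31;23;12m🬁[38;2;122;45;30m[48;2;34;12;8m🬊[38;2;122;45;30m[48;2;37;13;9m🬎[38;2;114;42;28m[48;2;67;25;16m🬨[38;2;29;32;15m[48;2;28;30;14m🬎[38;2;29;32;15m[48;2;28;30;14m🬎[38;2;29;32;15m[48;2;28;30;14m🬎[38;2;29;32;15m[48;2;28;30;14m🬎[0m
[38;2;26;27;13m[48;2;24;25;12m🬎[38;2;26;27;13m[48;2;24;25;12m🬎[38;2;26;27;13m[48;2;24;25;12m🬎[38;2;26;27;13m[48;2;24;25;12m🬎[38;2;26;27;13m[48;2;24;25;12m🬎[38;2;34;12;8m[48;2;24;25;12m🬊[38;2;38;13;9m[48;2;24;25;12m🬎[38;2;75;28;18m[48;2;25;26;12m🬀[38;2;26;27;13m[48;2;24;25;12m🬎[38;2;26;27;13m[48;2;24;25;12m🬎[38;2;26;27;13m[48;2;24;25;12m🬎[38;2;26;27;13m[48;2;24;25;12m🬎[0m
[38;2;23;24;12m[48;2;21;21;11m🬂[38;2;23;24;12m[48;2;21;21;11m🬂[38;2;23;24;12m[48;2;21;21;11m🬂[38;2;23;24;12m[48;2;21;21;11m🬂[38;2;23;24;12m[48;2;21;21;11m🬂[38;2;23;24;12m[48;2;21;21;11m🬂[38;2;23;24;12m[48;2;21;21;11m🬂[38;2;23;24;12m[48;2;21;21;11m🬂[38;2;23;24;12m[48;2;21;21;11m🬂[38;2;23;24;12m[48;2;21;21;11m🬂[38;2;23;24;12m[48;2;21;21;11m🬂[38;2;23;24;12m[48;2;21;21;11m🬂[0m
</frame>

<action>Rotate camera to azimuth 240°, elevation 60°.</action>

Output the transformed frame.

<frame>
[38;2;42;48;22m[48;2;39;45;20m🬂[38;2;42;48;22m[48;2;39;45;20m🬂[38;2;42;48;22m[48;2;39;45;20m🬂[38;2;42;48;22m[48;2;39;45;20m🬂[38;2;42;48;22m[48;2;39;45;20m🬂[38;2;42;48;22m[48;2;39;45;20m🬂[38;2;42;48;22m[48;2;39;45;20m🬂[38;2;42;48;22m[48;2;39;45;20m🬂[38;2;42;48;22m[48;2;39;45;20m🬂[38;2;42;48;22m[48;2;39;45;20m🬂[38;2;42;48;22m[48;2;39;45;20m🬂[38;2;42;48;22m[48;2;39;45;20m🬂[0m
[38;2;37;42;19m[48;2;35;40;18m🬎[38;2;37;42;19m[48;2;35;40;18m🬎[38;2;37;42;19m[48;2;35;40;18m🬎[38;2;37;42;19m[48;2;35;40;18m🬎[38;2;37;42;19m[48;2;35;40;18m🬎[38;2;37;42;19m[48;2;122;45;30m🬎[38;2;37;42;19m[48;2;122;45;30m🬎[38;2;122;45;30m[48;2;37;41;19m🬏[38;2;37;42;19m[48;2;35;40;18m🬎[38;2;37;42;19m[48;2;35;40;18m🬎[38;2;37;42;19m[48;2;35;40;18m🬎[38;2;37;42;19m[48;2;35;40;18m🬎[0m
[38;2;34;38;18m[48;2;32;35;16m🬂[38;2;34;38;18m[48;2;32;35;16m🬂[38;2;34;38;18m[48;2;32;35;16m🬂[38;2;34;38;18m[48;2;32;35;16m🬂[38;2;122;45;30m[48;2;33;36;17m▐[38;2;122;45;30m[48;2;122;45;30m [38;2;122;45;30m[48;2;122;45;30m [38;2;122;45;30m[48;2;122;45;30m [38;2;34;38;18m[48;2;32;35;16m🬂[38;2;34;38;18m[48;2;32;35;16m🬂[38;2;34;38;18m[48;2;32;35;16m🬂[38;2;34;38;18m[48;2;32;35;16m🬂[0m
[38;2;29;32;15m[48;2;28;30;14m🬎[38;2;29;32;15m[48;2;28;30;14m🬎[38;2;29;32;15m[48;2;28;30;14m🬎[38;2;29;32;15m[48;2;28;30;14m🬎[38;2;122;45;30m[48;2;29;27;13m🬁[38;2;122;45;30m[48;2;34;12;8m🬎[38;2;122;45;30m[48;2;34;12;8m🬎[38;2;122;45;30m[48;2;38;20;11m🬆[38;2;29;32;15m[48;2;28;30;14m🬎[38;2;29;32;15m[48;2;28;30;14m🬎[38;2;29;32;15m[48;2;28;30;14m🬎[38;2;29;32;15m[48;2;28;30;14m🬎[0m
[38;2;26;27;13m[48;2;24;25;12m🬎[38;2;26;27;13m[48;2;24;25;12m🬎[38;2;26;27;13m[48;2;24;25;12m🬎[38;2;26;27;13m[48;2;24;25;12m🬎[38;2;26;27;13m[48;2;24;25;12m🬎[38;2;34;12;8m[48;2;24;25;12m🬊[38;2;34;12;8m[48;2;24;25;12m🬎[38;2;34;12;8m[48;2;25;26;12m🬀[38;2;26;27;13m[48;2;24;25;12m🬎[38;2;26;27;13m[48;2;24;25;12m🬎[38;2;26;27;13m[48;2;24;25;12m🬎[38;2;26;27;13m[48;2;24;25;12m🬎[0m
[38;2;23;24;12m[48;2;21;21;11m🬂[38;2;23;24;12m[48;2;21;21;11m🬂[38;2;23;24;12m[48;2;21;21;11m🬂[38;2;23;24;12m[48;2;21;21;11m🬂[38;2;23;24;12m[48;2;21;21;11m🬂[38;2;23;24;12m[48;2;21;21;11m🬂[38;2;23;24;12m[48;2;21;21;11m🬂[38;2;23;24;12m[48;2;21;21;11m🬂[38;2;23;24;12m[48;2;21;21;11m🬂[38;2;23;24;12m[48;2;21;21;11m🬂[38;2;23;24;12m[48;2;21;21;11m🬂[38;2;23;24;12m[48;2;21;21;11m🬂[0m
</frame>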